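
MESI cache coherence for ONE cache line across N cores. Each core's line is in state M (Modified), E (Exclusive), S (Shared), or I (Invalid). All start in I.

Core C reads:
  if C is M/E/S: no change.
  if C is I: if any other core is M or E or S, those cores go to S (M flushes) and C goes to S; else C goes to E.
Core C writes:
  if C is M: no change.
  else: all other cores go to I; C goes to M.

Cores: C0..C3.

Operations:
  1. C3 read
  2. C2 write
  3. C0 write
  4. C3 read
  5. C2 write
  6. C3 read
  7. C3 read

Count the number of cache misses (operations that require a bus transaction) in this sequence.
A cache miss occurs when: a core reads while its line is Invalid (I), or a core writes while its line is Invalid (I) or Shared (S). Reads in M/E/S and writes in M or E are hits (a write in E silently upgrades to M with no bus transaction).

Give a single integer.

Op 1: C3 read [C3 read from I: no other sharers -> C3=E (exclusive)] -> [I,I,I,E] [MISS #1: read from I]
Op 2: C2 write [C2 write: invalidate ['C3=E'] -> C2=M] -> [I,I,M,I] [MISS #2: write from I]
Op 3: C0 write [C0 write: invalidate ['C2=M'] -> C0=M] -> [M,I,I,I] [MISS #3: write from I]
Op 4: C3 read [C3 read from I: others=['C0=M'] -> C3=S, others downsized to S] -> [S,I,I,S] [MISS #4: read from I]
Op 5: C2 write [C2 write: invalidate ['C0=S', 'C3=S'] -> C2=M] -> [I,I,M,I] [MISS #5: write from I]
Op 6: C3 read [C3 read from I: others=['C2=M'] -> C3=S, others downsized to S] -> [I,I,S,S] [MISS #6: read from I]
Op 7: C3 read [C3 read: already in S, no change] -> [I,I,S,S] [hit: read from S]

Answer: 6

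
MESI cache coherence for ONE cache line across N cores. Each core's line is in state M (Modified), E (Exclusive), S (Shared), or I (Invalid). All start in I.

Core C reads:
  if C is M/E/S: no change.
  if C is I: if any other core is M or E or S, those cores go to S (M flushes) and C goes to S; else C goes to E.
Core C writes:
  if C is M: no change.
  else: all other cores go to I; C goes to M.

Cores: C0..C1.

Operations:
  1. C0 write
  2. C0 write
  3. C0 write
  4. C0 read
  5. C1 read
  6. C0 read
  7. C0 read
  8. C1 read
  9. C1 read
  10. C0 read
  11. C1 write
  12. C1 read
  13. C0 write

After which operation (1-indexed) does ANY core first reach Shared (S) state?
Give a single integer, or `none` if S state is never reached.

Op 1: C0 write [C0 write: invalidate none -> C0=M] -> [M,I]
Op 2: C0 write [C0 write: already M (modified), no change] -> [M,I]
Op 3: C0 write [C0 write: already M (modified), no change] -> [M,I]
Op 4: C0 read [C0 read: already in M, no change] -> [M,I]
Op 5: C1 read [C1 read from I: others=['C0=M'] -> C1=S, others downsized to S] -> [S,S]
  -> First S state at op 5; remaining ops need not be traced.

Answer: 5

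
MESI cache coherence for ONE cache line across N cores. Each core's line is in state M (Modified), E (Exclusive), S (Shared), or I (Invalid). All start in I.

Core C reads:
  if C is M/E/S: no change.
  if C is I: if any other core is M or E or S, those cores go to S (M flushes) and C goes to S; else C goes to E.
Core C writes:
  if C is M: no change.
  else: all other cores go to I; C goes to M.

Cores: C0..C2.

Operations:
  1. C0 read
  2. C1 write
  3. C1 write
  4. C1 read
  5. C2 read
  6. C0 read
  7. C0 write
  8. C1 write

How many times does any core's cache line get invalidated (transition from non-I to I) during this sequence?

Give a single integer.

Op 1: C0 read [C0 read from I: no other sharers -> C0=E (exclusive)] -> [E,I,I] (invalidations this op: 0; running total: 0)
Op 2: C1 write [C1 write: invalidate ['C0=E'] -> C1=M] -> [I,M,I] (invalidations this op: 1; running total: 1)
Op 3: C1 write [C1 write: already M (modified), no change] -> [I,M,I] (invalidations this op: 0; running total: 1)
Op 4: C1 read [C1 read: already in M, no change] -> [I,M,I] (invalidations this op: 0; running total: 1)
Op 5: C2 read [C2 read from I: others=['C1=M'] -> C2=S, others downsized to S] -> [I,S,S] (invalidations this op: 0; running total: 1)
Op 6: C0 read [C0 read from I: others=['C1=S', 'C2=S'] -> C0=S, others downsized to S] -> [S,S,S] (invalidations this op: 0; running total: 1)
Op 7: C0 write [C0 write: invalidate ['C1=S', 'C2=S'] -> C0=M] -> [M,I,I] (invalidations this op: 2; running total: 3)
Op 8: C1 write [C1 write: invalidate ['C0=M'] -> C1=M] -> [I,M,I] (invalidations this op: 1; running total: 4)

Answer: 4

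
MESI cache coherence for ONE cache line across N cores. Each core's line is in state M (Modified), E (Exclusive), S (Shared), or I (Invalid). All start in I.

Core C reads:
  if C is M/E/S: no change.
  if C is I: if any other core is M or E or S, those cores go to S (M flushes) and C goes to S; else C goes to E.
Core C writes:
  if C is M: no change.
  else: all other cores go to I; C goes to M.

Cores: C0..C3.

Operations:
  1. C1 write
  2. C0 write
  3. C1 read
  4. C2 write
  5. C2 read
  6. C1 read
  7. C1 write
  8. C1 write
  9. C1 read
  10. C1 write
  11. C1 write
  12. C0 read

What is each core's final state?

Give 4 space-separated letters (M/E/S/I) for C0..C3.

Answer: S S I I

Derivation:
Op 1: C1 write [C1 write: invalidate none -> C1=M] -> [I,M,I,I]
Op 2: C0 write [C0 write: invalidate ['C1=M'] -> C0=M] -> [M,I,I,I]
Op 3: C1 read [C1 read from I: others=['C0=M'] -> C1=S, others downsized to S] -> [S,S,I,I]
Op 4: C2 write [C2 write: invalidate ['C0=S', 'C1=S'] -> C2=M] -> [I,I,M,I]
Op 5: C2 read [C2 read: already in M, no change] -> [I,I,M,I]
Op 6: C1 read [C1 read from I: others=['C2=M'] -> C1=S, others downsized to S] -> [I,S,S,I]
Op 7: C1 write [C1 write: invalidate ['C2=S'] -> C1=M] -> [I,M,I,I]
Op 8: C1 write [C1 write: already M (modified), no change] -> [I,M,I,I]
Op 9: C1 read [C1 read: already in M, no change] -> [I,M,I,I]
Op 10: C1 write [C1 write: already M (modified), no change] -> [I,M,I,I]
Op 11: C1 write [C1 write: already M (modified), no change] -> [I,M,I,I]
Op 12: C0 read [C0 read from I: others=['C1=M'] -> C0=S, others downsized to S] -> [S,S,I,I]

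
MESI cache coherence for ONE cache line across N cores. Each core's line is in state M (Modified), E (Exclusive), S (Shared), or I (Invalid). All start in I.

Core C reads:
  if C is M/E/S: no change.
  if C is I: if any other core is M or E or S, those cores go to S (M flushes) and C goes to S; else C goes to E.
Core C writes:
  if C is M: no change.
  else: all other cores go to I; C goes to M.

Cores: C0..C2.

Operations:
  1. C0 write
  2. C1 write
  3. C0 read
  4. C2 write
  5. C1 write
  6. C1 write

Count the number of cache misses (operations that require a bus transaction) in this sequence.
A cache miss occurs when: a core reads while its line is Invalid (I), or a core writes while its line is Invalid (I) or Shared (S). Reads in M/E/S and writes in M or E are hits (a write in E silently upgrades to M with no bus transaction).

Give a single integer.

Answer: 5

Derivation:
Op 1: C0 write [C0 write: invalidate none -> C0=M] -> [M,I,I] [MISS #1: write from I]
Op 2: C1 write [C1 write: invalidate ['C0=M'] -> C1=M] -> [I,M,I] [MISS #2: write from I]
Op 3: C0 read [C0 read from I: others=['C1=M'] -> C0=S, others downsized to S] -> [S,S,I] [MISS #3: read from I]
Op 4: C2 write [C2 write: invalidate ['C0=S', 'C1=S'] -> C2=M] -> [I,I,M] [MISS #4: write from I]
Op 5: C1 write [C1 write: invalidate ['C2=M'] -> C1=M] -> [I,M,I] [MISS #5: write from I]
Op 6: C1 write [C1 write: already M (modified), no change] -> [I,M,I] [hit: write from M]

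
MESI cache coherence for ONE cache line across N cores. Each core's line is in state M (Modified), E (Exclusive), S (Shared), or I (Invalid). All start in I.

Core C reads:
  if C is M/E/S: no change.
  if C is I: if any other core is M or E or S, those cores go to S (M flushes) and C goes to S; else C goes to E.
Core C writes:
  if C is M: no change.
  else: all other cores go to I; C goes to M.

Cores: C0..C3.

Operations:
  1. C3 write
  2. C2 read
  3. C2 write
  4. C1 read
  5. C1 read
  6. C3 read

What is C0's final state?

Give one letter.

Answer: I

Derivation:
Op 1: C3 write [C3 write: invalidate none -> C3=M] -> [I,I,I,M]
Op 2: C2 read [C2 read from I: others=['C3=M'] -> C2=S, others downsized to S] -> [I,I,S,S]
Op 3: C2 write [C2 write: invalidate ['C3=S'] -> C2=M] -> [I,I,M,I]
Op 4: C1 read [C1 read from I: others=['C2=M'] -> C1=S, others downsized to S] -> [I,S,S,I]
Op 5: C1 read [C1 read: already in S, no change] -> [I,S,S,I]
Op 6: C3 read [C3 read from I: others=['C1=S', 'C2=S'] -> C3=S, others downsized to S] -> [I,S,S,S]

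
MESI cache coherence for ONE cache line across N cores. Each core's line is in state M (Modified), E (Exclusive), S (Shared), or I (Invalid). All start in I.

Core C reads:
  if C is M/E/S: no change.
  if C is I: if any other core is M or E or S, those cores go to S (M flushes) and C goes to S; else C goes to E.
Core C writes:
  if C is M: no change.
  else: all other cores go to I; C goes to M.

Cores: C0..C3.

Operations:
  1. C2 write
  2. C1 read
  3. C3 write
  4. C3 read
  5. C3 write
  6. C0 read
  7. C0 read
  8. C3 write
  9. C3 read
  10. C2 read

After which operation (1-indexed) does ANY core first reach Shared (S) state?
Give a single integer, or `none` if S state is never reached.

Op 1: C2 write [C2 write: invalidate none -> C2=M] -> [I,I,M,I]
Op 2: C1 read [C1 read from I: others=['C2=M'] -> C1=S, others downsized to S] -> [I,S,S,I]
  -> First S state at op 2; remaining ops need not be traced.

Answer: 2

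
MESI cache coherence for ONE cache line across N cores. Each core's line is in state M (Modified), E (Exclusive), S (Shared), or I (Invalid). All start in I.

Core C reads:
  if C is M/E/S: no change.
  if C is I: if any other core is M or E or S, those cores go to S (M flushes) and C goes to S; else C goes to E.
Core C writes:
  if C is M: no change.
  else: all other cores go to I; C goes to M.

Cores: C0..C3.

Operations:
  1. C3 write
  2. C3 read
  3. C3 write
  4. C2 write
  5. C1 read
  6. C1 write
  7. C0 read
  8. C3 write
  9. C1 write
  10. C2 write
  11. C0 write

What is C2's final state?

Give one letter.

Answer: I

Derivation:
Op 1: C3 write [C3 write: invalidate none -> C3=M] -> [I,I,I,M]
Op 2: C3 read [C3 read: already in M, no change] -> [I,I,I,M]
Op 3: C3 write [C3 write: already M (modified), no change] -> [I,I,I,M]
Op 4: C2 write [C2 write: invalidate ['C3=M'] -> C2=M] -> [I,I,M,I]
Op 5: C1 read [C1 read from I: others=['C2=M'] -> C1=S, others downsized to S] -> [I,S,S,I]
Op 6: C1 write [C1 write: invalidate ['C2=S'] -> C1=M] -> [I,M,I,I]
Op 7: C0 read [C0 read from I: others=['C1=M'] -> C0=S, others downsized to S] -> [S,S,I,I]
Op 8: C3 write [C3 write: invalidate ['C0=S', 'C1=S'] -> C3=M] -> [I,I,I,M]
Op 9: C1 write [C1 write: invalidate ['C3=M'] -> C1=M] -> [I,M,I,I]
Op 10: C2 write [C2 write: invalidate ['C1=M'] -> C2=M] -> [I,I,M,I]
Op 11: C0 write [C0 write: invalidate ['C2=M'] -> C0=M] -> [M,I,I,I]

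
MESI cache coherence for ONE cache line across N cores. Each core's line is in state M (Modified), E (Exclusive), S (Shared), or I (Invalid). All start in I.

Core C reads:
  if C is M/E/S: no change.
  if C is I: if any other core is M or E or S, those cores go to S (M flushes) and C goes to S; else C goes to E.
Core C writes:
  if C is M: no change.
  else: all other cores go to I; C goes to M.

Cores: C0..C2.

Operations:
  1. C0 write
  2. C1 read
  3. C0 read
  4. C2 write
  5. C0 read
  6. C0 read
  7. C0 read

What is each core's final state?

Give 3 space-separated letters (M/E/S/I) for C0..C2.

Op 1: C0 write [C0 write: invalidate none -> C0=M] -> [M,I,I]
Op 2: C1 read [C1 read from I: others=['C0=M'] -> C1=S, others downsized to S] -> [S,S,I]
Op 3: C0 read [C0 read: already in S, no change] -> [S,S,I]
Op 4: C2 write [C2 write: invalidate ['C0=S', 'C1=S'] -> C2=M] -> [I,I,M]
Op 5: C0 read [C0 read from I: others=['C2=M'] -> C0=S, others downsized to S] -> [S,I,S]
Op 6: C0 read [C0 read: already in S, no change] -> [S,I,S]
Op 7: C0 read [C0 read: already in S, no change] -> [S,I,S]

Answer: S I S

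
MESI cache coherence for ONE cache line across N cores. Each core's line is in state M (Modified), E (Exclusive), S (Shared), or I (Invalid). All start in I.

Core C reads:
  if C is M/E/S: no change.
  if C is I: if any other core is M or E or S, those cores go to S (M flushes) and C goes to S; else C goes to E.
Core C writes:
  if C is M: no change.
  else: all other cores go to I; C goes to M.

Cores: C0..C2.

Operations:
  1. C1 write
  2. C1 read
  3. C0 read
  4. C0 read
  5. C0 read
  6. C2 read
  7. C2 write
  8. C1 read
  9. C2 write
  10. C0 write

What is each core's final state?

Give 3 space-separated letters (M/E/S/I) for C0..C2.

Answer: M I I

Derivation:
Op 1: C1 write [C1 write: invalidate none -> C1=M] -> [I,M,I]
Op 2: C1 read [C1 read: already in M, no change] -> [I,M,I]
Op 3: C0 read [C0 read from I: others=['C1=M'] -> C0=S, others downsized to S] -> [S,S,I]
Op 4: C0 read [C0 read: already in S, no change] -> [S,S,I]
Op 5: C0 read [C0 read: already in S, no change] -> [S,S,I]
Op 6: C2 read [C2 read from I: others=['C0=S', 'C1=S'] -> C2=S, others downsized to S] -> [S,S,S]
Op 7: C2 write [C2 write: invalidate ['C0=S', 'C1=S'] -> C2=M] -> [I,I,M]
Op 8: C1 read [C1 read from I: others=['C2=M'] -> C1=S, others downsized to S] -> [I,S,S]
Op 9: C2 write [C2 write: invalidate ['C1=S'] -> C2=M] -> [I,I,M]
Op 10: C0 write [C0 write: invalidate ['C2=M'] -> C0=M] -> [M,I,I]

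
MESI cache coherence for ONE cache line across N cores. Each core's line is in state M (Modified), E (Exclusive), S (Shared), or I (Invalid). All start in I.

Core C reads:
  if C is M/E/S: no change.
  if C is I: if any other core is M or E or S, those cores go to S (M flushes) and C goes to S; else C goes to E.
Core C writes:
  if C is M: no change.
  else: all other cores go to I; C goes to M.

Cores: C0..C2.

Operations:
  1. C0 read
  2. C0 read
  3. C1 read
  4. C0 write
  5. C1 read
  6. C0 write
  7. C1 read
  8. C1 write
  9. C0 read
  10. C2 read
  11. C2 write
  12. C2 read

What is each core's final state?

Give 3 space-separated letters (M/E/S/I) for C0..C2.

Answer: I I M

Derivation:
Op 1: C0 read [C0 read from I: no other sharers -> C0=E (exclusive)] -> [E,I,I]
Op 2: C0 read [C0 read: already in E, no change] -> [E,I,I]
Op 3: C1 read [C1 read from I: others=['C0=E'] -> C1=S, others downsized to S] -> [S,S,I]
Op 4: C0 write [C0 write: invalidate ['C1=S'] -> C0=M] -> [M,I,I]
Op 5: C1 read [C1 read from I: others=['C0=M'] -> C1=S, others downsized to S] -> [S,S,I]
Op 6: C0 write [C0 write: invalidate ['C1=S'] -> C0=M] -> [M,I,I]
Op 7: C1 read [C1 read from I: others=['C0=M'] -> C1=S, others downsized to S] -> [S,S,I]
Op 8: C1 write [C1 write: invalidate ['C0=S'] -> C1=M] -> [I,M,I]
Op 9: C0 read [C0 read from I: others=['C1=M'] -> C0=S, others downsized to S] -> [S,S,I]
Op 10: C2 read [C2 read from I: others=['C0=S', 'C1=S'] -> C2=S, others downsized to S] -> [S,S,S]
Op 11: C2 write [C2 write: invalidate ['C0=S', 'C1=S'] -> C2=M] -> [I,I,M]
Op 12: C2 read [C2 read: already in M, no change] -> [I,I,M]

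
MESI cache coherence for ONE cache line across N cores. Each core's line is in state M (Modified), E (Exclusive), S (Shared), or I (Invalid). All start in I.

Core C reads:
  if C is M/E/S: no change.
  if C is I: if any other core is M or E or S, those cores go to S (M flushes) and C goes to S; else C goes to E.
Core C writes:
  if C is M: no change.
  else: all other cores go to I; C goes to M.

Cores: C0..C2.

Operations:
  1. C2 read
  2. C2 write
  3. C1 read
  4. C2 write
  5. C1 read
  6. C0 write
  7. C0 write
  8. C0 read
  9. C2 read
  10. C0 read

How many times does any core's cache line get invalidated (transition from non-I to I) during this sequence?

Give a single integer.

Answer: 3

Derivation:
Op 1: C2 read [C2 read from I: no other sharers -> C2=E (exclusive)] -> [I,I,E] (invalidations this op: 0; running total: 0)
Op 2: C2 write [C2 write: invalidate none -> C2=M] -> [I,I,M] (invalidations this op: 0; running total: 0)
Op 3: C1 read [C1 read from I: others=['C2=M'] -> C1=S, others downsized to S] -> [I,S,S] (invalidations this op: 0; running total: 0)
Op 4: C2 write [C2 write: invalidate ['C1=S'] -> C2=M] -> [I,I,M] (invalidations this op: 1; running total: 1)
Op 5: C1 read [C1 read from I: others=['C2=M'] -> C1=S, others downsized to S] -> [I,S,S] (invalidations this op: 0; running total: 1)
Op 6: C0 write [C0 write: invalidate ['C1=S', 'C2=S'] -> C0=M] -> [M,I,I] (invalidations this op: 2; running total: 3)
Op 7: C0 write [C0 write: already M (modified), no change] -> [M,I,I] (invalidations this op: 0; running total: 3)
Op 8: C0 read [C0 read: already in M, no change] -> [M,I,I] (invalidations this op: 0; running total: 3)
Op 9: C2 read [C2 read from I: others=['C0=M'] -> C2=S, others downsized to S] -> [S,I,S] (invalidations this op: 0; running total: 3)
Op 10: C0 read [C0 read: already in S, no change] -> [S,I,S] (invalidations this op: 0; running total: 3)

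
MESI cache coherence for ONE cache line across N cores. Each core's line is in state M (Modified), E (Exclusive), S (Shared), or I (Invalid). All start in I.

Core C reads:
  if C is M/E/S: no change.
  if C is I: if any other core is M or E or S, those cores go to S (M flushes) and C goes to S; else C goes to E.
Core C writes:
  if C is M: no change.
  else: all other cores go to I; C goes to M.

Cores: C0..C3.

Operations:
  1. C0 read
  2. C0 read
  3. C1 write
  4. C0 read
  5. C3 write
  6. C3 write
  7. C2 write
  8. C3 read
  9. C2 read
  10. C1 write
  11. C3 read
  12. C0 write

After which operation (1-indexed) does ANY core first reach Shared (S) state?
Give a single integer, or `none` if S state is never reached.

Op 1: C0 read [C0 read from I: no other sharers -> C0=E (exclusive)] -> [E,I,I,I]
Op 2: C0 read [C0 read: already in E, no change] -> [E,I,I,I]
Op 3: C1 write [C1 write: invalidate ['C0=E'] -> C1=M] -> [I,M,I,I]
Op 4: C0 read [C0 read from I: others=['C1=M'] -> C0=S, others downsized to S] -> [S,S,I,I]
  -> First S state at op 4; remaining ops need not be traced.

Answer: 4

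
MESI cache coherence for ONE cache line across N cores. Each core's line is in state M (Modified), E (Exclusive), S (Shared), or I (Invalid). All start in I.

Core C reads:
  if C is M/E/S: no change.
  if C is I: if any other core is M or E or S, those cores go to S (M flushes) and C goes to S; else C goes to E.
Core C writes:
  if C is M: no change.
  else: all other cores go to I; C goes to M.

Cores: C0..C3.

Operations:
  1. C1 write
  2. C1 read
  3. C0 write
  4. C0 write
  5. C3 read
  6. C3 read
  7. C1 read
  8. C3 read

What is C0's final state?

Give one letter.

Answer: S

Derivation:
Op 1: C1 write [C1 write: invalidate none -> C1=M] -> [I,M,I,I]
Op 2: C1 read [C1 read: already in M, no change] -> [I,M,I,I]
Op 3: C0 write [C0 write: invalidate ['C1=M'] -> C0=M] -> [M,I,I,I]
Op 4: C0 write [C0 write: already M (modified), no change] -> [M,I,I,I]
Op 5: C3 read [C3 read from I: others=['C0=M'] -> C3=S, others downsized to S] -> [S,I,I,S]
Op 6: C3 read [C3 read: already in S, no change] -> [S,I,I,S]
Op 7: C1 read [C1 read from I: others=['C0=S', 'C3=S'] -> C1=S, others downsized to S] -> [S,S,I,S]
Op 8: C3 read [C3 read: already in S, no change] -> [S,S,I,S]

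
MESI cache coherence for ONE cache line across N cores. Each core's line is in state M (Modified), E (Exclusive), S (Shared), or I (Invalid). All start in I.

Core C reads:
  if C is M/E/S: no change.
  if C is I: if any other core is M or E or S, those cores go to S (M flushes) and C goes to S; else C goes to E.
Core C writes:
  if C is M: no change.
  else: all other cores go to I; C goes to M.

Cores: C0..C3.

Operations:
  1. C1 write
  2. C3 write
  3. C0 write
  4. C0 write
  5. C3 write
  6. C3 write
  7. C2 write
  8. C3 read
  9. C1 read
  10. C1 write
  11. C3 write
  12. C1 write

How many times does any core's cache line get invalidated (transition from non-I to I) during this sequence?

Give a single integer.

Op 1: C1 write [C1 write: invalidate none -> C1=M] -> [I,M,I,I] (invalidations this op: 0; running total: 0)
Op 2: C3 write [C3 write: invalidate ['C1=M'] -> C3=M] -> [I,I,I,M] (invalidations this op: 1; running total: 1)
Op 3: C0 write [C0 write: invalidate ['C3=M'] -> C0=M] -> [M,I,I,I] (invalidations this op: 1; running total: 2)
Op 4: C0 write [C0 write: already M (modified), no change] -> [M,I,I,I] (invalidations this op: 0; running total: 2)
Op 5: C3 write [C3 write: invalidate ['C0=M'] -> C3=M] -> [I,I,I,M] (invalidations this op: 1; running total: 3)
Op 6: C3 write [C3 write: already M (modified), no change] -> [I,I,I,M] (invalidations this op: 0; running total: 3)
Op 7: C2 write [C2 write: invalidate ['C3=M'] -> C2=M] -> [I,I,M,I] (invalidations this op: 1; running total: 4)
Op 8: C3 read [C3 read from I: others=['C2=M'] -> C3=S, others downsized to S] -> [I,I,S,S] (invalidations this op: 0; running total: 4)
Op 9: C1 read [C1 read from I: others=['C2=S', 'C3=S'] -> C1=S, others downsized to S] -> [I,S,S,S] (invalidations this op: 0; running total: 4)
Op 10: C1 write [C1 write: invalidate ['C2=S', 'C3=S'] -> C1=M] -> [I,M,I,I] (invalidations this op: 2; running total: 6)
Op 11: C3 write [C3 write: invalidate ['C1=M'] -> C3=M] -> [I,I,I,M] (invalidations this op: 1; running total: 7)
Op 12: C1 write [C1 write: invalidate ['C3=M'] -> C1=M] -> [I,M,I,I] (invalidations this op: 1; running total: 8)

Answer: 8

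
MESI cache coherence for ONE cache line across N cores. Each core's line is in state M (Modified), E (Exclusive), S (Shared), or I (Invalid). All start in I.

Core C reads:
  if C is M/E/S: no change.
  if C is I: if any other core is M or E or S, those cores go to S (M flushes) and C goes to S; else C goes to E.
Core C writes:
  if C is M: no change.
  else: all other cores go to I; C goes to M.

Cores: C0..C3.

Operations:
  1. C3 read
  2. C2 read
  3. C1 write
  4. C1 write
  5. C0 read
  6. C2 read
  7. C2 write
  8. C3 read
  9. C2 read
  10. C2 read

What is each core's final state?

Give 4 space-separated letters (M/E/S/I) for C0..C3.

Op 1: C3 read [C3 read from I: no other sharers -> C3=E (exclusive)] -> [I,I,I,E]
Op 2: C2 read [C2 read from I: others=['C3=E'] -> C2=S, others downsized to S] -> [I,I,S,S]
Op 3: C1 write [C1 write: invalidate ['C2=S', 'C3=S'] -> C1=M] -> [I,M,I,I]
Op 4: C1 write [C1 write: already M (modified), no change] -> [I,M,I,I]
Op 5: C0 read [C0 read from I: others=['C1=M'] -> C0=S, others downsized to S] -> [S,S,I,I]
Op 6: C2 read [C2 read from I: others=['C0=S', 'C1=S'] -> C2=S, others downsized to S] -> [S,S,S,I]
Op 7: C2 write [C2 write: invalidate ['C0=S', 'C1=S'] -> C2=M] -> [I,I,M,I]
Op 8: C3 read [C3 read from I: others=['C2=M'] -> C3=S, others downsized to S] -> [I,I,S,S]
Op 9: C2 read [C2 read: already in S, no change] -> [I,I,S,S]
Op 10: C2 read [C2 read: already in S, no change] -> [I,I,S,S]

Answer: I I S S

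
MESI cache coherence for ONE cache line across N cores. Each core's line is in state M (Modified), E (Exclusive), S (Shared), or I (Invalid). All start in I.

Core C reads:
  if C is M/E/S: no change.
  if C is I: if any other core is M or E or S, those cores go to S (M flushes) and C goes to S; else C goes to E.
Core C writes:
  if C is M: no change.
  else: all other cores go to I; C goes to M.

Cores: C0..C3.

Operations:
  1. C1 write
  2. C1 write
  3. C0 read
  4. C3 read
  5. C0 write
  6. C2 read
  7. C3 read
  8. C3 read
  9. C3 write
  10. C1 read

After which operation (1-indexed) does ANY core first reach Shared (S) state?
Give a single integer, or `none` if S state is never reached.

Op 1: C1 write [C1 write: invalidate none -> C1=M] -> [I,M,I,I]
Op 2: C1 write [C1 write: already M (modified), no change] -> [I,M,I,I]
Op 3: C0 read [C0 read from I: others=['C1=M'] -> C0=S, others downsized to S] -> [S,S,I,I]
  -> First S state at op 3; remaining ops need not be traced.

Answer: 3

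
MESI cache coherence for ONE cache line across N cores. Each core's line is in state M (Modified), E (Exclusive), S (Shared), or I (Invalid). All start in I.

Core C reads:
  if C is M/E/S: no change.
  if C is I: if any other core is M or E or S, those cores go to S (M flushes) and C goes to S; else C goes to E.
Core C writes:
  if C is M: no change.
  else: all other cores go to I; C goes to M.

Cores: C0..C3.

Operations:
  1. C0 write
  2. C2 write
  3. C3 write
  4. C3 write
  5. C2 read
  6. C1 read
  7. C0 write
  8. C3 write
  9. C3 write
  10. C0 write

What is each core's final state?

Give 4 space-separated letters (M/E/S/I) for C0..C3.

Op 1: C0 write [C0 write: invalidate none -> C0=M] -> [M,I,I,I]
Op 2: C2 write [C2 write: invalidate ['C0=M'] -> C2=M] -> [I,I,M,I]
Op 3: C3 write [C3 write: invalidate ['C2=M'] -> C3=M] -> [I,I,I,M]
Op 4: C3 write [C3 write: already M (modified), no change] -> [I,I,I,M]
Op 5: C2 read [C2 read from I: others=['C3=M'] -> C2=S, others downsized to S] -> [I,I,S,S]
Op 6: C1 read [C1 read from I: others=['C2=S', 'C3=S'] -> C1=S, others downsized to S] -> [I,S,S,S]
Op 7: C0 write [C0 write: invalidate ['C1=S', 'C2=S', 'C3=S'] -> C0=M] -> [M,I,I,I]
Op 8: C3 write [C3 write: invalidate ['C0=M'] -> C3=M] -> [I,I,I,M]
Op 9: C3 write [C3 write: already M (modified), no change] -> [I,I,I,M]
Op 10: C0 write [C0 write: invalidate ['C3=M'] -> C0=M] -> [M,I,I,I]

Answer: M I I I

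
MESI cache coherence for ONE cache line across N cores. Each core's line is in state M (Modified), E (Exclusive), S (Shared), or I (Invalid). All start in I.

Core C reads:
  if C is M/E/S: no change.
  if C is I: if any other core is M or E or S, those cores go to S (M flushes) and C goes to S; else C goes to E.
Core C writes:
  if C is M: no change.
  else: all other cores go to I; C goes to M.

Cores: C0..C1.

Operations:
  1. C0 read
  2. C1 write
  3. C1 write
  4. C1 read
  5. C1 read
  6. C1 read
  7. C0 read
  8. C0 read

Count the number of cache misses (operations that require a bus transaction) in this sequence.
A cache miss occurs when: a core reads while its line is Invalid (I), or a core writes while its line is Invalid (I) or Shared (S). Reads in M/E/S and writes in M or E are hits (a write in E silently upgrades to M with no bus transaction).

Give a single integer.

Answer: 3

Derivation:
Op 1: C0 read [C0 read from I: no other sharers -> C0=E (exclusive)] -> [E,I] [MISS #1: read from I]
Op 2: C1 write [C1 write: invalidate ['C0=E'] -> C1=M] -> [I,M] [MISS #2: write from I]
Op 3: C1 write [C1 write: already M (modified), no change] -> [I,M] [hit: write from M]
Op 4: C1 read [C1 read: already in M, no change] -> [I,M] [hit: read from M]
Op 5: C1 read [C1 read: already in M, no change] -> [I,M] [hit: read from M]
Op 6: C1 read [C1 read: already in M, no change] -> [I,M] [hit: read from M]
Op 7: C0 read [C0 read from I: others=['C1=M'] -> C0=S, others downsized to S] -> [S,S] [MISS #3: read from I]
Op 8: C0 read [C0 read: already in S, no change] -> [S,S] [hit: read from S]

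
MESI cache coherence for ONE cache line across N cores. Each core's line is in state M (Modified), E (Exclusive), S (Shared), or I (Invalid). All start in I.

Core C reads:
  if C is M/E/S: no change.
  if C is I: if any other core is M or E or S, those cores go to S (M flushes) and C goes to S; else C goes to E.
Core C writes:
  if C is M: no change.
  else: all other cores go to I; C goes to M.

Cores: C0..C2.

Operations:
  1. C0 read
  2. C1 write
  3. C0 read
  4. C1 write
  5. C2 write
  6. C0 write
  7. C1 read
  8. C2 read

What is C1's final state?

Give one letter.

Op 1: C0 read [C0 read from I: no other sharers -> C0=E (exclusive)] -> [E,I,I]
Op 2: C1 write [C1 write: invalidate ['C0=E'] -> C1=M] -> [I,M,I]
Op 3: C0 read [C0 read from I: others=['C1=M'] -> C0=S, others downsized to S] -> [S,S,I]
Op 4: C1 write [C1 write: invalidate ['C0=S'] -> C1=M] -> [I,M,I]
Op 5: C2 write [C2 write: invalidate ['C1=M'] -> C2=M] -> [I,I,M]
Op 6: C0 write [C0 write: invalidate ['C2=M'] -> C0=M] -> [M,I,I]
Op 7: C1 read [C1 read from I: others=['C0=M'] -> C1=S, others downsized to S] -> [S,S,I]
Op 8: C2 read [C2 read from I: others=['C0=S', 'C1=S'] -> C2=S, others downsized to S] -> [S,S,S]

Answer: S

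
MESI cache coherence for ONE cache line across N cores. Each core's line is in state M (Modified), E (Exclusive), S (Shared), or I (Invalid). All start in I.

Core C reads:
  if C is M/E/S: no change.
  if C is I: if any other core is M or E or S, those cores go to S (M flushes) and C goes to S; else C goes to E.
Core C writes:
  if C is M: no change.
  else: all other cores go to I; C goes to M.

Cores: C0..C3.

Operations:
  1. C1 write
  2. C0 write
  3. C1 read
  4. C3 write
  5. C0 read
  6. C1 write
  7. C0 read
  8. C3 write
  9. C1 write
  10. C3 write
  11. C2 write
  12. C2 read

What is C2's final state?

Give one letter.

Op 1: C1 write [C1 write: invalidate none -> C1=M] -> [I,M,I,I]
Op 2: C0 write [C0 write: invalidate ['C1=M'] -> C0=M] -> [M,I,I,I]
Op 3: C1 read [C1 read from I: others=['C0=M'] -> C1=S, others downsized to S] -> [S,S,I,I]
Op 4: C3 write [C3 write: invalidate ['C0=S', 'C1=S'] -> C3=M] -> [I,I,I,M]
Op 5: C0 read [C0 read from I: others=['C3=M'] -> C0=S, others downsized to S] -> [S,I,I,S]
Op 6: C1 write [C1 write: invalidate ['C0=S', 'C3=S'] -> C1=M] -> [I,M,I,I]
Op 7: C0 read [C0 read from I: others=['C1=M'] -> C0=S, others downsized to S] -> [S,S,I,I]
Op 8: C3 write [C3 write: invalidate ['C0=S', 'C1=S'] -> C3=M] -> [I,I,I,M]
Op 9: C1 write [C1 write: invalidate ['C3=M'] -> C1=M] -> [I,M,I,I]
Op 10: C3 write [C3 write: invalidate ['C1=M'] -> C3=M] -> [I,I,I,M]
Op 11: C2 write [C2 write: invalidate ['C3=M'] -> C2=M] -> [I,I,M,I]
Op 12: C2 read [C2 read: already in M, no change] -> [I,I,M,I]

Answer: M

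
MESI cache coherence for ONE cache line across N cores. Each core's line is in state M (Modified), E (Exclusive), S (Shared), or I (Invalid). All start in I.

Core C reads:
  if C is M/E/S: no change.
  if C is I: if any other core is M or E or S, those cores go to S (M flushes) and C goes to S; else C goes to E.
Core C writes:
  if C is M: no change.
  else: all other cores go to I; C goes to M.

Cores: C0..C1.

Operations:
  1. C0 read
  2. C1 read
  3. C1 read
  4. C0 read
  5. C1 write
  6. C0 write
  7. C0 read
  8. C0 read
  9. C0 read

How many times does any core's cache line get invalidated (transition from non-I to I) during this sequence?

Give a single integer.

Op 1: C0 read [C0 read from I: no other sharers -> C0=E (exclusive)] -> [E,I] (invalidations this op: 0; running total: 0)
Op 2: C1 read [C1 read from I: others=['C0=E'] -> C1=S, others downsized to S] -> [S,S] (invalidations this op: 0; running total: 0)
Op 3: C1 read [C1 read: already in S, no change] -> [S,S] (invalidations this op: 0; running total: 0)
Op 4: C0 read [C0 read: already in S, no change] -> [S,S] (invalidations this op: 0; running total: 0)
Op 5: C1 write [C1 write: invalidate ['C0=S'] -> C1=M] -> [I,M] (invalidations this op: 1; running total: 1)
Op 6: C0 write [C0 write: invalidate ['C1=M'] -> C0=M] -> [M,I] (invalidations this op: 1; running total: 2)
Op 7: C0 read [C0 read: already in M, no change] -> [M,I] (invalidations this op: 0; running total: 2)
Op 8: C0 read [C0 read: already in M, no change] -> [M,I] (invalidations this op: 0; running total: 2)
Op 9: C0 read [C0 read: already in M, no change] -> [M,I] (invalidations this op: 0; running total: 2)

Answer: 2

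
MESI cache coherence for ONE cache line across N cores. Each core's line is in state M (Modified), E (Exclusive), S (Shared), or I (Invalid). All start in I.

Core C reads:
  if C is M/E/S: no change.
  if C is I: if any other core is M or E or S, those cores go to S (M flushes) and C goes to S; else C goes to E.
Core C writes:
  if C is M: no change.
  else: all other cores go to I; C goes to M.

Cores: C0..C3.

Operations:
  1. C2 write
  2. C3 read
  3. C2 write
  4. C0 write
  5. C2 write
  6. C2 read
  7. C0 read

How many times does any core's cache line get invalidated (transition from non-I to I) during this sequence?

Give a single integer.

Answer: 3

Derivation:
Op 1: C2 write [C2 write: invalidate none -> C2=M] -> [I,I,M,I] (invalidations this op: 0; running total: 0)
Op 2: C3 read [C3 read from I: others=['C2=M'] -> C3=S, others downsized to S] -> [I,I,S,S] (invalidations this op: 0; running total: 0)
Op 3: C2 write [C2 write: invalidate ['C3=S'] -> C2=M] -> [I,I,M,I] (invalidations this op: 1; running total: 1)
Op 4: C0 write [C0 write: invalidate ['C2=M'] -> C0=M] -> [M,I,I,I] (invalidations this op: 1; running total: 2)
Op 5: C2 write [C2 write: invalidate ['C0=M'] -> C2=M] -> [I,I,M,I] (invalidations this op: 1; running total: 3)
Op 6: C2 read [C2 read: already in M, no change] -> [I,I,M,I] (invalidations this op: 0; running total: 3)
Op 7: C0 read [C0 read from I: others=['C2=M'] -> C0=S, others downsized to S] -> [S,I,S,I] (invalidations this op: 0; running total: 3)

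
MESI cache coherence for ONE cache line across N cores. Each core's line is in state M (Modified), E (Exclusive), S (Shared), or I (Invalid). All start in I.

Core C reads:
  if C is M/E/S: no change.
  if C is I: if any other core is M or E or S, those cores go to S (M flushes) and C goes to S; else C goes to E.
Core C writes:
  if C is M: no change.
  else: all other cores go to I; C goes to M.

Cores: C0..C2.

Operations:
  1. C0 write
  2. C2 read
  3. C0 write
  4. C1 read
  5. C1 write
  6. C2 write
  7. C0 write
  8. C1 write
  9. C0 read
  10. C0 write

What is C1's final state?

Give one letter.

Answer: I

Derivation:
Op 1: C0 write [C0 write: invalidate none -> C0=M] -> [M,I,I]
Op 2: C2 read [C2 read from I: others=['C0=M'] -> C2=S, others downsized to S] -> [S,I,S]
Op 3: C0 write [C0 write: invalidate ['C2=S'] -> C0=M] -> [M,I,I]
Op 4: C1 read [C1 read from I: others=['C0=M'] -> C1=S, others downsized to S] -> [S,S,I]
Op 5: C1 write [C1 write: invalidate ['C0=S'] -> C1=M] -> [I,M,I]
Op 6: C2 write [C2 write: invalidate ['C1=M'] -> C2=M] -> [I,I,M]
Op 7: C0 write [C0 write: invalidate ['C2=M'] -> C0=M] -> [M,I,I]
Op 8: C1 write [C1 write: invalidate ['C0=M'] -> C1=M] -> [I,M,I]
Op 9: C0 read [C0 read from I: others=['C1=M'] -> C0=S, others downsized to S] -> [S,S,I]
Op 10: C0 write [C0 write: invalidate ['C1=S'] -> C0=M] -> [M,I,I]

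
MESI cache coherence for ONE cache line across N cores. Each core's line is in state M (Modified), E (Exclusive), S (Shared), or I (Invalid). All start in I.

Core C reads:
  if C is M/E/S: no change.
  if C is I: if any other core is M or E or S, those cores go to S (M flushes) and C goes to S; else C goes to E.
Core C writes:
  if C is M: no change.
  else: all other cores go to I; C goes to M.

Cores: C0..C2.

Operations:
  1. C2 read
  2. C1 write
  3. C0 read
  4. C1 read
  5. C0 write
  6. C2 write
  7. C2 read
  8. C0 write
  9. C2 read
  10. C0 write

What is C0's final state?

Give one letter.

Op 1: C2 read [C2 read from I: no other sharers -> C2=E (exclusive)] -> [I,I,E]
Op 2: C1 write [C1 write: invalidate ['C2=E'] -> C1=M] -> [I,M,I]
Op 3: C0 read [C0 read from I: others=['C1=M'] -> C0=S, others downsized to S] -> [S,S,I]
Op 4: C1 read [C1 read: already in S, no change] -> [S,S,I]
Op 5: C0 write [C0 write: invalidate ['C1=S'] -> C0=M] -> [M,I,I]
Op 6: C2 write [C2 write: invalidate ['C0=M'] -> C2=M] -> [I,I,M]
Op 7: C2 read [C2 read: already in M, no change] -> [I,I,M]
Op 8: C0 write [C0 write: invalidate ['C2=M'] -> C0=M] -> [M,I,I]
Op 9: C2 read [C2 read from I: others=['C0=M'] -> C2=S, others downsized to S] -> [S,I,S]
Op 10: C0 write [C0 write: invalidate ['C2=S'] -> C0=M] -> [M,I,I]

Answer: M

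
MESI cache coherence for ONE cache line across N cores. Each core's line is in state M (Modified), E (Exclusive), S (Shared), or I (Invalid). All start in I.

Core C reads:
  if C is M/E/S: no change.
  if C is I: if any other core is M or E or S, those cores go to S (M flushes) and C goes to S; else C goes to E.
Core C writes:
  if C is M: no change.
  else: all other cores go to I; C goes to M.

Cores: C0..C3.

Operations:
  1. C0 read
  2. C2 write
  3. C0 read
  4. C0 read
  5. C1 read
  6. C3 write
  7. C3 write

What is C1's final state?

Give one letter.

Answer: I

Derivation:
Op 1: C0 read [C0 read from I: no other sharers -> C0=E (exclusive)] -> [E,I,I,I]
Op 2: C2 write [C2 write: invalidate ['C0=E'] -> C2=M] -> [I,I,M,I]
Op 3: C0 read [C0 read from I: others=['C2=M'] -> C0=S, others downsized to S] -> [S,I,S,I]
Op 4: C0 read [C0 read: already in S, no change] -> [S,I,S,I]
Op 5: C1 read [C1 read from I: others=['C0=S', 'C2=S'] -> C1=S, others downsized to S] -> [S,S,S,I]
Op 6: C3 write [C3 write: invalidate ['C0=S', 'C1=S', 'C2=S'] -> C3=M] -> [I,I,I,M]
Op 7: C3 write [C3 write: already M (modified), no change] -> [I,I,I,M]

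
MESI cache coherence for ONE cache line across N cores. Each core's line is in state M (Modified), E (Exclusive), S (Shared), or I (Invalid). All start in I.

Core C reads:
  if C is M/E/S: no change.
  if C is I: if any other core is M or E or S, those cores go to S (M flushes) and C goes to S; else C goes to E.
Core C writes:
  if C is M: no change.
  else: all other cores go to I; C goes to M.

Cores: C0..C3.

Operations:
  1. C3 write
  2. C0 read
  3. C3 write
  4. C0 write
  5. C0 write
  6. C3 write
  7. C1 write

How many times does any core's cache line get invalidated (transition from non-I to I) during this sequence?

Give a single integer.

Answer: 4

Derivation:
Op 1: C3 write [C3 write: invalidate none -> C3=M] -> [I,I,I,M] (invalidations this op: 0; running total: 0)
Op 2: C0 read [C0 read from I: others=['C3=M'] -> C0=S, others downsized to S] -> [S,I,I,S] (invalidations this op: 0; running total: 0)
Op 3: C3 write [C3 write: invalidate ['C0=S'] -> C3=M] -> [I,I,I,M] (invalidations this op: 1; running total: 1)
Op 4: C0 write [C0 write: invalidate ['C3=M'] -> C0=M] -> [M,I,I,I] (invalidations this op: 1; running total: 2)
Op 5: C0 write [C0 write: already M (modified), no change] -> [M,I,I,I] (invalidations this op: 0; running total: 2)
Op 6: C3 write [C3 write: invalidate ['C0=M'] -> C3=M] -> [I,I,I,M] (invalidations this op: 1; running total: 3)
Op 7: C1 write [C1 write: invalidate ['C3=M'] -> C1=M] -> [I,M,I,I] (invalidations this op: 1; running total: 4)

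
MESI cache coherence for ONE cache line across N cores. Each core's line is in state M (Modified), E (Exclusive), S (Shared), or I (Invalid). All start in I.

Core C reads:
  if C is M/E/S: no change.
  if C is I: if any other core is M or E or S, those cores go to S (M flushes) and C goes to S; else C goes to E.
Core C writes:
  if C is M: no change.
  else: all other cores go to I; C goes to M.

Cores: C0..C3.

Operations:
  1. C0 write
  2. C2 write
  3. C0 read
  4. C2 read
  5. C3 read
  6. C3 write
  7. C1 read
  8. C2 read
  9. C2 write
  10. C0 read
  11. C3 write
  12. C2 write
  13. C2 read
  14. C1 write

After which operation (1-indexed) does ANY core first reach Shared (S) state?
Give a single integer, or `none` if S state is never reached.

Op 1: C0 write [C0 write: invalidate none -> C0=M] -> [M,I,I,I]
Op 2: C2 write [C2 write: invalidate ['C0=M'] -> C2=M] -> [I,I,M,I]
Op 3: C0 read [C0 read from I: others=['C2=M'] -> C0=S, others downsized to S] -> [S,I,S,I]
  -> First S state at op 3; remaining ops need not be traced.

Answer: 3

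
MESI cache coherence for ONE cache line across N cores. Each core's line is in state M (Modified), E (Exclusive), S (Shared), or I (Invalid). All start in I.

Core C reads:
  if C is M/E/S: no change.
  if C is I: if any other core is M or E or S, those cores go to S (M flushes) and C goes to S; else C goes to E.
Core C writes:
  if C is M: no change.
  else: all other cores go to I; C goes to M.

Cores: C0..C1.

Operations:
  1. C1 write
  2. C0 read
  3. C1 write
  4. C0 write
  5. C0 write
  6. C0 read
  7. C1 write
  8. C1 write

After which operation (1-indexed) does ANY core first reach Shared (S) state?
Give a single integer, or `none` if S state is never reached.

Answer: 2

Derivation:
Op 1: C1 write [C1 write: invalidate none -> C1=M] -> [I,M]
Op 2: C0 read [C0 read from I: others=['C1=M'] -> C0=S, others downsized to S] -> [S,S]
  -> First S state at op 2; remaining ops need not be traced.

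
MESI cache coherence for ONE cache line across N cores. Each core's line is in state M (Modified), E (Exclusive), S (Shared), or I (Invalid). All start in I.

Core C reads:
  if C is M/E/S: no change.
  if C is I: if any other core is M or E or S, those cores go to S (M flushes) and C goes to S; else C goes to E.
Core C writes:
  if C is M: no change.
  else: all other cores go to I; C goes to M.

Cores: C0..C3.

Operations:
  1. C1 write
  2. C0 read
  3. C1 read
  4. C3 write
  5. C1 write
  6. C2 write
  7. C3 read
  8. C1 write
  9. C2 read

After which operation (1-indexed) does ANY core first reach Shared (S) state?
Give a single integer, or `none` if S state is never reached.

Op 1: C1 write [C1 write: invalidate none -> C1=M] -> [I,M,I,I]
Op 2: C0 read [C0 read from I: others=['C1=M'] -> C0=S, others downsized to S] -> [S,S,I,I]
  -> First S state at op 2; remaining ops need not be traced.

Answer: 2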